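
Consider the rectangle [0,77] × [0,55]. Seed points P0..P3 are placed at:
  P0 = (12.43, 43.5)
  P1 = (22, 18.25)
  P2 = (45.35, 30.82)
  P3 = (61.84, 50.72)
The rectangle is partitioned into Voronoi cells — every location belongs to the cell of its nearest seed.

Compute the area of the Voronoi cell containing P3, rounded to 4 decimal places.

Area of P3's cell: 682.1995

1. box [0,77]×[0,55]: [(0, 0) (77, 0) (77, 55) (0, 55)]
2. ⊥bis P3·P0 via (37.135,47.11): [(44.0189, 0) (77, 0) (77, 55) (35.9821, 55)]  |A|=2034.9727
3. ⊥bis P3·P1 via (41.92,34.485): [(38.3375, 38.8806) (70.0256, 0) (77, 0) (77, 55) (35.9821, 55)]  |A|=1529.394
4. ⊥bis P3·P2 via (53.595,40.77): [(77, 21.3756) (77, 55) (36.4223, 55)]  |A|=682.1995
5. canonical 3-gon: [(77, 21.3756) (77, 55) (36.4223, 55)]
6. shoelace: 682.1995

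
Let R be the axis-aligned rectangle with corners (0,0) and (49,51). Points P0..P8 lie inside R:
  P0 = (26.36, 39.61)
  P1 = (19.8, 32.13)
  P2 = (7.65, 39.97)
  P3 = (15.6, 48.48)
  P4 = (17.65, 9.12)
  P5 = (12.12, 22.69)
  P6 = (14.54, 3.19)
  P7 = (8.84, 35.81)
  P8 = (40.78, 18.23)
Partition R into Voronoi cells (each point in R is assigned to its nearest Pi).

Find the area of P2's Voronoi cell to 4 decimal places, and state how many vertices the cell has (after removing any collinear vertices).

Area of P2's cell: 147.7336 (4 vertices)

1. box [0,49]×[0,51]: [(0, 0) (49, 0) (49, 51) (0, 51)]
2. ⊥bis P2·P0 via (17.005,39.79): [(0, 0) (16.2394, 0) (17.2207, 51) (0, 51)]  |A|=853.2323
3. ⊥bis P2·P1 via (13.725,36.05): [(0, 14.7798) (17.0316, 41.1744) (17.2207, 51) (0, 51)]  |A|=393.0465
4. ⊥bis P2·P3 via (11.625,44.225): [(0, 14.7798) (16.2263, 39.9264) (4.3728, 51) (0, 51)]  |A|=318.0722
5. ⊥bis P2·P4 via (12.65,24.545): [(0, 20.4445) (4.622, 21.9427) (16.2263, 39.9264) (4.3728, 51) (0, 51)]  |A|=304.9808
6. ⊥bis P2·P5 via (9.885,31.33): [(0, 28.7729) (10.8385, 31.5767) (16.2263, 39.9264) (4.3728, 51) (0, 51)]  |A|=242.2396
7. ⊥bis P2·P6 via (11.095,21.58): [(0, 28.7729) (10.8385, 31.5767) (16.2263, 39.9264) (4.3728, 51) (0, 51)]  |A|=242.2396
8. ⊥bis P2·P7 via (8.245,37.89): [(0, 35.5315) (16.0242, 40.1153) (4.3728, 51) (0, 51)]  |A|=147.7336
9. ⊥bis P2·P8 via (24.215,29.1): [(0, 35.5315) (16.0242, 40.1153) (4.3728, 51) (0, 51)]  |A|=147.7336
10. canonical 4-gon: [(0, 35.5315) (16.0242, 40.1153) (4.3728, 51) (0, 51)]
11. shoelace: 147.7336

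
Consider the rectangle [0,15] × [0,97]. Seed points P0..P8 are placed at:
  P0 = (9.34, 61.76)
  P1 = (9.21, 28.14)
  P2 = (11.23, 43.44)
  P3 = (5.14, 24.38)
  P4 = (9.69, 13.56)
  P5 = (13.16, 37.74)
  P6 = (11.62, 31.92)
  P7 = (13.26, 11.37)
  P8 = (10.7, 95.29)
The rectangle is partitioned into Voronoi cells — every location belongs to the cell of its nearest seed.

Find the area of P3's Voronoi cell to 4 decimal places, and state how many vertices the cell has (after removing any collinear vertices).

Area of P3's cell: 109.8893 (3 vertices)

1. box [0,15]×[0,97]: [(0, 0) (15, 0) (15, 97) (0, 97)]
2. ⊥bis P3·P0 via (7.24,43.07): [(0, 43.8835) (0, 0) (15, 0) (15, 42.1981)]  |A|=645.6118
3. ⊥bis P3·P1 via (7.175,26.26): [(0, 34.0266) (0, 0) (15, 0) (15, 17.7899)]  |A|=388.6231
4. ⊥bis P3·P2 via (8.185,33.91): [(0, 34.0266) (0, 0) (15, 0) (15, 17.7899)]  |A|=388.6231
5. ⊥bis P3·P4 via (7.415,18.97): [(12.0926, 20.937) (0, 34.0266) (0, 15.8519)]  |A|=109.8893
6. ⊥bis P3·P5 via (9.15,31.06): [(12.0926, 20.937) (0, 34.0266) (0, 15.8519)]  |A|=109.8893
7. ⊥bis P3·P6 via (8.38,28.15): [(12.0926, 20.937) (0, 34.0266) (0, 15.8519)]  |A|=109.8893
8. ⊥bis P3·P7 via (9.2,17.875): [(12.0926, 20.937) (0, 34.0266) (0, 15.8519)]  |A|=109.8893
9. ⊥bis P3·P8 via (7.92,59.835): [(12.0926, 20.937) (0, 34.0266) (0, 15.8519)]  |A|=109.8893
10. canonical 3-gon: [(12.0926, 20.937) (0, 34.0266) (0, 15.8519)]
11. shoelace: 109.8893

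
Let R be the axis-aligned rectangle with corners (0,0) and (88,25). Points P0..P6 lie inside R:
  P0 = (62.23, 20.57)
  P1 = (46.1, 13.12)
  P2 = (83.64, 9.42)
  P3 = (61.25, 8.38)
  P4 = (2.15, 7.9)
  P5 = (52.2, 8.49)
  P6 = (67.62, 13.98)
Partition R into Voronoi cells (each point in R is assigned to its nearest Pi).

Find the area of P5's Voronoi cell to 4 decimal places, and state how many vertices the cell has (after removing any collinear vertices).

1. box [0,88]×[0,25]: [(0, 0) (88, 0) (88, 25) (0, 25)]
2. ⊥bis P5·P0 via (57.215,14.53): [(0, 0) (74.7147, 0) (44.6051, 25) (0, 25)]  |A|=1491.4976
3. ⊥bis P5·P1 via (49.15,10.805): [(40.9488, 0) (74.7147, 0) (54.0021, 17.1976)]  |A|=290.3471
4. ⊥bis P5·P2 via (67.92,8.955): [(40.9488, 0) (68.1849, 0) (68.0205, 5.5582) (54.0021, 17.1976)]  |A|=272.1999
5. ⊥bis P5·P3 via (56.725,8.435): [(40.9488, 0) (56.6225, 0) (56.8032, 14.8719) (54.0021, 17.1976)]  |A|=155.8141
6. ⊥bis P5·P4 via (27.175,8.195): [(40.9488, 0) (56.6225, 0) (56.8032, 14.8719) (54.0021, 17.1976)]  |A|=155.8141
7. ⊥bis P5·P6 via (59.91,11.235): [(40.9488, 0) (56.6225, 0) (56.8032, 14.8719) (54.0021, 17.1976)]  |A|=155.8141
8. canonical 4-gon: [(40.9488, 0) (56.6225, 0) (56.8032, 14.8719) (54.0021, 17.1976)]
9. shoelace: 155.8141

Area of P5's cell: 155.8141 (4 vertices)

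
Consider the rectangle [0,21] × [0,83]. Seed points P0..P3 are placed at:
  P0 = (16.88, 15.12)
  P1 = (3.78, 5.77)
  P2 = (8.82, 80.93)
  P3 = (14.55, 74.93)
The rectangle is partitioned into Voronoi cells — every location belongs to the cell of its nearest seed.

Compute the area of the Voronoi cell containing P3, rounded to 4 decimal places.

Area of P3's cell: 663.8428

1. box [0,21]×[0,83]: [(0, 0) (21, 0) (21, 83) (0, 83)]
2. ⊥bis P3·P0 via (15.715,45.025): [(0, 44.4128) (21, 45.2309) (21, 83) (0, 83)]  |A|=801.7413
3. ⊥bis P3·P1 via (9.165,40.35): [(0, 44.4128) (21, 45.2309) (21, 83) (0, 83)]  |A|=801.7413
4. ⊥bis P3·P2 via (11.685,77.93): [(0, 66.7708) (0, 44.4128) (21, 45.2309) (21, 83) (16.9939, 83)]  |A|=663.8428
5. canonical 5-gon: [(0, 66.7708) (0, 44.4128) (21, 45.2309) (21, 83) (16.9939, 83)]
6. shoelace: 663.8428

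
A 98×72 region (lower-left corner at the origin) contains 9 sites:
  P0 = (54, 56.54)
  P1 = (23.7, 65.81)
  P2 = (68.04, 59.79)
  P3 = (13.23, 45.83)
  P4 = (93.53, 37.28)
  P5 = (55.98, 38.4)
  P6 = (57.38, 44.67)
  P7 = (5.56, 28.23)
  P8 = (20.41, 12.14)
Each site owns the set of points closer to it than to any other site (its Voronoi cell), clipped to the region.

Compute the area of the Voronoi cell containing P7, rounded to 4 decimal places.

Area of P7's cell: 398.8885

1. box [0,98]×[0,72]: [(0, 0) (98, 0) (98, 72) (0, 72)]
2. ⊥bis P7·P0 via (29.78,42.385): [(0, 0) (54.5513, 0) (12.472, 72) (0, 72)]  |A|=2412.8362
3. ⊥bis P7·P1 via (14.63,47.02): [(0, 54.082) (0, 0) (54.5513, 0) (31.9601, 38.6547)]  |A|=1918.5637
4. ⊥bis P7·P2 via (36.8,44.01): [(0, 54.082) (0, 0) (54.5513, 0) (31.9601, 38.6547)]  |A|=1918.5637
5. ⊥bis P7·P3 via (9.395,37.03): [(0, 41.1243) (0, 0) (54.5513, 0) (40.9453, 23.2805)]  |A|=1476.9143
6. ⊥bis P7·P4 via (49.545,32.755): [(0, 41.1243) (0, 0) (52.9147, 0) (52.5651, 3.3984) (40.9453, 23.2805)]  |A|=1474.1335
7. ⊥bis P7·P5 via (30.77,33.315): [(32.0084, 27.1752) (0, 41.1243) (0, 0) (37.4898, 0)]  |A|=1167.5584
8. ⊥bis P7·P6 via (31.47,36.45): [(32.0084, 27.1752) (0, 41.1243) (0, 0) (37.4898, 0)]  |A|=1167.5584
9. ⊥bis P7·P8 via (12.985,20.185): [(24.2312, 30.5645) (0, 41.1243) (0, 8.2007)]  |A|=398.8885
10. canonical 3-gon: [(24.2312, 30.5645) (0, 41.1243) (0, 8.2007)]
11. shoelace: 398.8885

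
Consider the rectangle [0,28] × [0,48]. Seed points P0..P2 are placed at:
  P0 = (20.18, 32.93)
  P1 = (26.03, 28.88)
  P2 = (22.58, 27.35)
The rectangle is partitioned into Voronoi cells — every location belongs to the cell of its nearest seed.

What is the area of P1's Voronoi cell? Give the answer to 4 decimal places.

Area of P1's cell: 44.7328

1. box [0,28]×[0,48]: [(0, 0) (28, 0) (28, 48) (0, 48)]
2. ⊥bis P1·P0 via (23.105,30.905): [(1.7092, 0) (28, 0) (28, 37.9756)]  |A|=499.2033
3. ⊥bis P1·P2 via (24.305,28.115): [(23.0823, 30.8722) (28, 19.7831) (28, 37.9756)]  |A|=44.7328
4. canonical 3-gon: [(23.0823, 30.8722) (28, 19.7831) (28, 37.9756)]
5. shoelace: 44.7328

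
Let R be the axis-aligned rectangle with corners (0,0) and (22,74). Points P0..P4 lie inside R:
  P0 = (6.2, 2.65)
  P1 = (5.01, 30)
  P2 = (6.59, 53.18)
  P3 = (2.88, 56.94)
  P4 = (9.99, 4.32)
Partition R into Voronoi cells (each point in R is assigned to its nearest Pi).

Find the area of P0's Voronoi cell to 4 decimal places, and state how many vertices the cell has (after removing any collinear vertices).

1. box [0,22]×[0,74]: [(0, 0) (22, 0) (22, 74) (0, 74)]
2. ⊥bis P0·P1 via (5.605,16.325): [(0, 16.0811) (0, 0) (22, 0) (22, 17.0383)]  |A|=364.3142
3. ⊥bis P0·P2 via (6.395,27.915): [(0, 16.0811) (0, 0) (22, 0) (22, 17.0383)]  |A|=364.3142
4. ⊥bis P0·P3 via (4.54,29.795): [(0, 16.0811) (0, 0) (22, 0) (22, 17.0383)]  |A|=364.3142
5. ⊥bis P0·P4 via (8.095,3.485): [(2.4969, 16.1898) (0, 16.0811) (0, 0) (9.6306, 0)]  |A|=98.0348
6. canonical 4-gon: [(2.4969, 16.1898) (0, 16.0811) (0, 0) (9.6306, 0)]
7. shoelace: 98.0348

Area of P0's cell: 98.0348 (4 vertices)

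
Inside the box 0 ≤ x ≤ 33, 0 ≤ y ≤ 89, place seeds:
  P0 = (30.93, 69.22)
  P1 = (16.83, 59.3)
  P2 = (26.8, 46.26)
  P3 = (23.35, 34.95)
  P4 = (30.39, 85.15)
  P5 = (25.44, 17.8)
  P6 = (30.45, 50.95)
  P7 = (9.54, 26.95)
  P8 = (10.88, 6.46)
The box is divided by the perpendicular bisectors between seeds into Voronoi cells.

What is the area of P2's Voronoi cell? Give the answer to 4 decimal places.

Area of P2's cell: 166.0610

1. box [0,33]×[0,89]: [(0, 0) (33, 0) (33, 89) (0, 89)]
2. ⊥bis P2·P0 via (28.865,57.74): [(0, 62.9322) (0, 0) (33, 0) (33, 56.9962)]  |A|=1978.8183
3. ⊥bis P2·P1 via (21.815,52.78): [(28.4095, 57.8219) (0, 36.1009) (0, 0) (33, 0) (33, 56.9962)]  |A|=1597.687
4. ⊥bis P2·P3 via (25.075,40.605): [(28.4095, 57.8219) (11.3621, 44.788) (33, 38.1876) (33, 56.9962)]  |A|=240.4448
5. ⊥bis P2·P4 via (28.595,65.705): [(28.4095, 57.8219) (11.3621, 44.788) (33, 38.1876) (33, 56.9962)]  |A|=240.4448
6. ⊥bis P2·P5 via (26.12,32.03): [(28.4095, 57.8219) (11.3621, 44.788) (33, 38.1876) (33, 56.9962)]  |A|=240.4448
7. ⊥bis P2·P6 via (28.625,48.605): [(22.5441, 53.3375) (11.3621, 44.788) (33, 38.1876) (33, 45.2001)]  |A|=166.061
8. ⊥bis P2·P7 via (18.17,36.605): [(22.5441, 53.3375) (11.3621, 44.788) (33, 38.1876) (33, 45.2001)]  |A|=166.061
9. ⊥bis P2·P8 via (18.84,26.36): [(22.5441, 53.3375) (11.3621, 44.788) (33, 38.1876) (33, 45.2001)]  |A|=166.061
10. canonical 4-gon: [(22.5441, 53.3375) (11.3621, 44.788) (33, 38.1876) (33, 45.2001)]
11. shoelace: 166.061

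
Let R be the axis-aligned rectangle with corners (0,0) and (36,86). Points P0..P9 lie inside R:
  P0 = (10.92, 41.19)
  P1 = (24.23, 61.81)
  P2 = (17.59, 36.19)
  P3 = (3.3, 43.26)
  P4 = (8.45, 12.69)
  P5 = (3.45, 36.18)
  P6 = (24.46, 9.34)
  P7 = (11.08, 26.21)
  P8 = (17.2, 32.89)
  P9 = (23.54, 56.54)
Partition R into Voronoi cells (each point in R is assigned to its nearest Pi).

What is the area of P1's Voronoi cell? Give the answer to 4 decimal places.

1. box [0,36]×[0,86]: [(0, 0) (36, 0) (36, 86) (0, 86)]
2. ⊥bis P1·P0 via (17.575,51.5): [(0, 62.8445) (36, 39.6069) (36, 86) (0, 86)]  |A|=1251.876
3. ⊥bis P1·P2 via (20.91,49): [(0, 62.8445) (21.809, 48.767) (36, 45.0891) (36, 86) (0, 86)]  |A|=1212.9767
4. ⊥bis P1·P3 via (13.765,52.535): [(0, 68.0661) (10.815, 55.8635) (21.809, 48.767) (36, 45.0891) (36, 86) (0, 86)]  |A|=1184.7411
5. ⊥bis P1·P4 via (16.34,37.25): [(0, 68.0661) (10.815, 55.8635) (21.809, 48.767) (36, 45.0891) (36, 86) (0, 86)]  |A|=1184.7411
6. ⊥bis P1·P5 via (13.84,48.995): [(0, 68.0661) (10.815, 55.8635) (21.809, 48.767) (36, 45.0891) (36, 86) (0, 86)]  |A|=1184.7411
7. ⊥bis P1·P6 via (24.345,35.575): [(0, 68.0661) (10.815, 55.8635) (21.809, 48.767) (36, 45.0891) (36, 86) (0, 86)]  |A|=1184.7411
8. ⊥bis P1·P7 via (17.655,44.01): [(0, 68.0661) (10.815, 55.8635) (21.809, 48.767) (36, 45.0891) (36, 86) (0, 86)]  |A|=1184.7411
9. ⊥bis P1·P8 via (20.715,47.35): [(0, 68.0661) (10.815, 55.8635) (21.809, 48.767) (36, 45.0891) (36, 86) (0, 86)]  |A|=1184.7411
10. ⊥bis P1·P9 via (23.885,59.175): [(0, 68.0661) (5.779, 61.5456) (36, 57.5888) (36, 86) (0, 86)]  |A|=921.3067
11. canonical 5-gon: [(0, 68.0661) (5.779, 61.5456) (36, 57.5888) (36, 86) (0, 86)]
12. shoelace: 921.3067

Area of P1's cell: 921.3067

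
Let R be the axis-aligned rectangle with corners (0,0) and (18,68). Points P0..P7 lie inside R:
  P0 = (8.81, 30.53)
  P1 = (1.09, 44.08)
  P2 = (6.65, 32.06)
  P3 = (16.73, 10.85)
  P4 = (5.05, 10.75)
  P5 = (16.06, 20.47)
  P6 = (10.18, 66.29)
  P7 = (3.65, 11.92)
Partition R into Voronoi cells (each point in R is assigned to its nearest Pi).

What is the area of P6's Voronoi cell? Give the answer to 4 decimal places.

1. box [0,18]×[0,68]: [(0, 0) (18, 0) (18, 68) (0, 68)]
2. ⊥bis P6·P0 via (9.495,48.41): [(0, 48.7738) (18, 48.0842) (18, 68) (0, 68)]  |A|=352.2786
3. ⊥bis P6·P1 via (5.635,55.185): [(0, 57.4913) (18, 50.1243) (18, 68) (0, 68)]  |A|=255.4598
4. ⊥bis P6·P2 via (8.415,49.175): [(0, 57.4913) (18, 50.1243) (18, 68) (0, 68)]  |A|=255.4598
5. ⊥bis P6·P3 via (13.455,38.57): [(0, 57.4913) (18, 50.1243) (18, 68) (0, 68)]  |A|=255.4598
6. ⊥bis P6·P4 via (7.615,38.52): [(0, 57.4913) (18, 50.1243) (18, 68) (0, 68)]  |A|=255.4598
7. ⊥bis P6·P5 via (13.12,43.38): [(0, 57.4913) (18, 50.1243) (18, 68) (0, 68)]  |A|=255.4598
8. ⊥bis P6·P7 via (6.915,39.105): [(0, 57.4913) (18, 50.1243) (18, 68) (0, 68)]  |A|=255.4598
9. canonical 4-gon: [(0, 57.4913) (18, 50.1243) (18, 68) (0, 68)]
10. shoelace: 255.4598

Area of P6's cell: 255.4598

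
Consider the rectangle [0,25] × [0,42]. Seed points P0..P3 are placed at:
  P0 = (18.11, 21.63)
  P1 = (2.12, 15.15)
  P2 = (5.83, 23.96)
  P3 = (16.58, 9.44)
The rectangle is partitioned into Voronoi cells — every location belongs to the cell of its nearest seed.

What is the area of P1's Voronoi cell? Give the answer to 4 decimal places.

Area of P1's cell: 154.4301

1. box [0,25]×[0,42]: [(0, 0) (25, 0) (25, 42) (0, 42)]
2. ⊥bis P1·P0 via (10.115,18.39): [(0, 0) (17.5676, 0) (0.547, 42) (0, 42)]  |A|=380.4061
3. ⊥bis P1·P2 via (3.975,19.555): [(0, 21.2289) (0, 0) (17.5676, 0) (10.8092, 16.677)]  |A|=261.2215
4. ⊥bis P1·P3 via (9.35,12.295): [(0, 21.2289) (0, 0) (4.4949, 0) (10.9465, 16.3381) (10.8092, 16.677)]  |A|=154.4301
5. canonical 5-gon: [(0, 21.2289) (0, 0) (4.4949, 0) (10.9465, 16.3381) (10.8092, 16.677)]
6. shoelace: 154.4301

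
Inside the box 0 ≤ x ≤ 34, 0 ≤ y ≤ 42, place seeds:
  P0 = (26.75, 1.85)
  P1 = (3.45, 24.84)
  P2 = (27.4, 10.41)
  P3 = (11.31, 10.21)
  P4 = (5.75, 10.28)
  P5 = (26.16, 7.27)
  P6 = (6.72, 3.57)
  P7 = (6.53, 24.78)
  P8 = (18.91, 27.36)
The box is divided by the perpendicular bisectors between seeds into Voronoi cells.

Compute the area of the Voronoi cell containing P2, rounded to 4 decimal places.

Area of P2's cell: 172.6170

1. box [0,34]×[0,42]: [(0, 0) (34, 0) (34, 42) (0, 42)]
2. ⊥bis P2·P0 via (27.075,6.13): [(0, 8.1859) (34, 5.6042) (34, 42) (0, 42)]  |A|=1193.5686
3. ⊥bis P2·P1 via (15.425,17.625): [(9.3119, 7.4788) (34, 5.6042) (34, 42) (30.1111, 42)]  |A|=516.3978
4. ⊥bis P2·P3 via (19.355,10.31): [(19.1865, 23.8681) (19.3997, 6.7128) (34, 5.6042) (34, 42) (30.1111, 42)]  |A|=429.9499
5. ⊥bis P2·P4 via (16.575,10.345): [(19.1865, 23.8681) (19.3997, 6.7128) (34, 5.6042) (34, 42) (30.1111, 42)]  |A|=429.9499
6. ⊥bis P2·P5 via (26.78,8.84): [(19.1865, 23.8681) (19.3367, 11.7794) (34, 5.9888) (34, 42) (30.1111, 42)]  |A|=390.1782
7. ⊥bis P2·P6 via (17.06,6.99): [(19.1865, 23.8681) (19.3367, 11.7794) (34, 5.9888) (34, 42) (30.1111, 42)]  |A|=390.1782
8. ⊥bis P2·P7 via (16.965,17.595): [(19.2237, 20.8753) (19.3367, 11.7794) (34, 5.9888) (34, 42) (33.769, 42)]  |A|=334.8573
9. ⊥bis P2·P8 via (23.155,18.885): [(19.2726, 16.9404) (19.3367, 11.7794) (34, 5.9888) (34, 24.3171)]  |A|=172.617
10. canonical 4-gon: [(19.2726, 16.9404) (19.3367, 11.7794) (34, 5.9888) (34, 24.3171)]
11. shoelace: 172.617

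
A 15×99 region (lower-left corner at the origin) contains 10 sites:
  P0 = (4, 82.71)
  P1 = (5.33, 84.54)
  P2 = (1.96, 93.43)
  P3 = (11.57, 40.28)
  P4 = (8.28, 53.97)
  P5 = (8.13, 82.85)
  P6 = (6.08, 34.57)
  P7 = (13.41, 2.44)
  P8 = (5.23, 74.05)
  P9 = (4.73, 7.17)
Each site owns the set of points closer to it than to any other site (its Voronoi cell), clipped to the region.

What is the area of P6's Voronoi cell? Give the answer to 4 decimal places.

1. box [0,15]×[0,99]: [(0, 0) (15, 0) (15, 99) (0, 99)]
2. ⊥bis P6·P0 via (5.04,58.64): [(0, 58.4222) (0, 0) (15, 0) (15, 59.0703)]  |A|=881.1943
3. ⊥bis P6·P1 via (5.705,59.555): [(0, 58.4222) (0, 0) (15, 0) (15, 59.0703)]  |A|=881.1943
4. ⊥bis P6·P2 via (4.02,64): [(0, 58.4222) (0, 0) (15, 0) (15, 59.0703)]  |A|=881.1943
5. ⊥bis P6·P3 via (8.825,37.425): [(0, 45.91) (0, 0) (15, 0) (15, 31.4879)]  |A|=580.4842
6. ⊥bis P6·P4 via (7.18,44.27): [(0.9737, 44.9738) (0, 45.0842) (0, 0) (15, 0) (15, 31.4879)]  |A|=580.0822
7. ⊥bis P6·P5 via (7.105,58.71): [(0.9737, 44.9738) (0, 45.0842) (0, 0) (15, 0) (15, 31.4879)]  |A|=580.0822
8. ⊥bis P6·P7 via (9.745,18.505): [(0.9737, 44.9738) (0, 45.0842) (0, 16.2818) (15, 19.7039) (15, 31.4879)]  |A|=310.1897
9. ⊥bis P6·P8 via (5.655,54.31): [(0.9737, 44.9738) (0, 45.0842) (0, 16.2818) (15, 19.7039) (15, 31.4879)]  |A|=310.1897
10. ⊥bis P6·P9 via (5.405,20.87): [(0.9737, 44.9738) (0, 45.0842) (0, 21.1363) (15, 20.3973) (15, 31.4879)]  |A|=268.5805
11. canonical 5-gon: [(0.9737, 44.9738) (0, 45.0842) (0, 21.1363) (15, 20.3973) (15, 31.4879)]
12. shoelace: 268.5805

Area of P6's cell: 268.5805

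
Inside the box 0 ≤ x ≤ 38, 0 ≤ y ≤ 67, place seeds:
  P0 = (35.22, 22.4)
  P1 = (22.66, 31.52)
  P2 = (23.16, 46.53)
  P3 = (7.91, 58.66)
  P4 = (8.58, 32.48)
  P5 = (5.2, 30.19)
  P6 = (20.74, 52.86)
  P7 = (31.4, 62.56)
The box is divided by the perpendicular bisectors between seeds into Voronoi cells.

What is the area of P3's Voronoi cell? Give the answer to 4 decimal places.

Area of P3's cell: 312.3790

1. box [0,38]×[0,67]: [(0, 0) (38, 0) (38, 67) (0, 67)]
2. ⊥bis P3·P0 via (21.565,40.53): [(0, 24.2879) (38, 52.9084) (38, 67) (0, 67)]  |A|=1079.2716
3. ⊥bis P3·P1 via (15.285,45.09): [(0, 36.7829) (38, 57.4351) (38, 67) (0, 67)]  |A|=755.8572
4. ⊥bis P3·P2 via (15.535,52.595): [(0, 36.7829) (5.2103, 39.6146) (26.9929, 67) (0, 67)]  |A|=448.3248
5. ⊥bis P3·P4 via (8.245,45.57): [(0, 45.359) (9.9826, 45.6145) (26.9929, 67) (0, 67)]  |A|=396.6455
6. ⊥bis P3·P5 via (6.555,44.425): [(0, 45.359) (9.9826, 45.6145) (26.9929, 67) (0, 67)]  |A|=396.6455
7. ⊥bis P3·P6 via (14.325,55.76): [(0, 45.359) (9.7357, 45.6082) (19.4062, 67) (0, 67)]  |A|=312.9126
8. ⊥bis P3·P7 via (19.655,60.61): [(0, 45.359) (9.7357, 45.6082) (18.8122, 65.6861) (18.5941, 67) (0, 67)]  |A|=312.379
9. canonical 5-gon: [(0, 45.359) (9.7357, 45.6082) (18.8122, 65.6861) (18.5941, 67) (0, 67)]
10. shoelace: 312.379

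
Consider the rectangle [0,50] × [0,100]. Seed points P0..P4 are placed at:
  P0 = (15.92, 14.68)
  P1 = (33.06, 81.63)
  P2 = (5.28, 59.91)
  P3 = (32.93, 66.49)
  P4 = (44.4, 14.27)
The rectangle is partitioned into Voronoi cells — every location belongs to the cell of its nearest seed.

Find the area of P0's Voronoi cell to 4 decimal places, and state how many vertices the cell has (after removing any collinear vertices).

1. box [0,50]×[0,100]: [(0, 0) (50, 0) (50, 100) (0, 100)]
2. ⊥bis P0·P1 via (24.49,48.155): [(0, 54.4247) (0, 0) (50, 0) (50, 41.6241)]  |A|=2401.2217
3. ⊥bis P0·P2 via (10.6,37.295): [(39.9453, 44.1983) (0, 34.8014) (0, 0) (50, 0) (50, 41.6241)]  |A|=2009.2922
4. ⊥bis P0·P3 via (24.425,40.585): [(24.492, 40.563) (0, 34.8014) (0, 0) (50, 0) (50, 32.1883)]  |A|=1850.7833
5. ⊥bis P0·P4 via (30.16,14.475): [(30.5071, 38.5881) (24.492, 40.563) (0, 34.8014) (0, 0) (29.9516, 0)]  |A|=1150.2469
6. canonical 5-gon: [(30.5071, 38.5881) (24.492, 40.563) (0, 34.8014) (0, 0) (29.9516, 0)]
7. shoelace: 1150.2469

Area of P0's cell: 1150.2469 (5 vertices)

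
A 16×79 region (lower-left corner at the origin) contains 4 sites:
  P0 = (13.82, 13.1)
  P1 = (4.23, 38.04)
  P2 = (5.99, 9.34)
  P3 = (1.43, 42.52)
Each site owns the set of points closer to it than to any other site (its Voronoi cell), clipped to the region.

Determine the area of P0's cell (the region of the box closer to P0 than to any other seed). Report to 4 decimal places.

1. box [0,16]×[0,79]: [(0, 0) (16, 0) (16, 79) (0, 79)]
2. ⊥bis P0·P1 via (9.025,25.57): [(0, 22.0997) (0, 0) (16, 0) (16, 28.252)]  |A|=402.8138
3. ⊥bis P0·P2 via (9.905,11.22): [(3.951, 23.6189) (15.2929, 0) (16, 0) (16, 28.252)]  |A|=178.5553
4. ⊥bis P0·P3 via (7.625,27.81): [(3.951, 23.6189) (15.2929, 0) (16, 0) (16, 28.252)]  |A|=178.5553
5. canonical 4-gon: [(3.951, 23.6189) (15.2929, 0) (16, 0) (16, 28.252)]
6. shoelace: 178.5553

Area of P0's cell: 178.5553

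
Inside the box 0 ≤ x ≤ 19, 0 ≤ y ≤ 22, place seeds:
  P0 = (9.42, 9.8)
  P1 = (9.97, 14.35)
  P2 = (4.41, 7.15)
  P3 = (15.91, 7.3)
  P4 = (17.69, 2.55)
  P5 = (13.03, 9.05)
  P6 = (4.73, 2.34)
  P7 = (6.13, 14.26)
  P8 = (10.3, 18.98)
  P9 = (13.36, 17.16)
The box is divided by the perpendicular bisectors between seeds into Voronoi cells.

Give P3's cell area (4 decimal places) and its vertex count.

1. box [0,19]×[0,22]: [(0, 0) (19, 0) (19, 22) (0, 22)]
2. ⊥bis P3·P0 via (12.665,8.55): [(9.3715, 0) (19, 0) (19, 22) (17.846, 22)]  |A|=118.6073
3. ⊥bis P3·P1 via (12.94,10.825): [(13.8303, 11.5751) (9.3715, 0) (19, 0) (19, 15.9309)]  |A|=96.9046
4. ⊥bis P3·P2 via (10.16,7.225): [(13.8303, 11.5751) (10.2253, 2.2166) (10.2542, 0) (19, 0) (19, 15.9309)]  |A|=95.9262
5. ⊥bis P3·P4 via (16.8,4.925): [(13.8303, 11.5751) (10.3355, 2.5025) (19, 5.7494) (19, 15.9309)]  |A|=59.9489
6. ⊥bis P3·P5 via (14.47,8.175): [(11.2259, 2.8362) (19, 5.7494) (19, 15.6301)]  |A|=38.4065
7. ⊥bis P3·P6 via (10.32,4.82): [(11.2259, 2.8362) (19, 5.7494) (19, 15.6301)]  |A|=38.4065
8. ⊥bis P3·P7 via (11.02,10.78): [(11.2259, 2.8362) (19, 5.7494) (19, 15.6301)]  |A|=38.4065
9. ⊥bis P3·P8 via (13.105,13.14): [(11.2259, 2.8362) (19, 5.7494) (19, 15.6301)]  |A|=38.4065
10. ⊥bis P3·P9 via (14.635,12.23): [(17.3626, 12.9354) (11.2259, 2.8362) (19, 5.7494) (19, 13.3589)]  |A|=36.5471
11. canonical 4-gon: [(17.3626, 12.9354) (11.2259, 2.8362) (19, 5.7494) (19, 13.3589)]
12. shoelace: 36.5471

Area of P3's cell: 36.5471 (4 vertices)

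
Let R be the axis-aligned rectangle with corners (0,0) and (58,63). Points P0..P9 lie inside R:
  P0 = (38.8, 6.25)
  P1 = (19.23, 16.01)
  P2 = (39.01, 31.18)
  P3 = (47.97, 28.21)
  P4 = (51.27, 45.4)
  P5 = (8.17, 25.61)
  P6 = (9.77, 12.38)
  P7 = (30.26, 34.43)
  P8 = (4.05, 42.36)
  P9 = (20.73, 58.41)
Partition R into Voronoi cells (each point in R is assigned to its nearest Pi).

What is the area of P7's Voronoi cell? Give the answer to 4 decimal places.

1. box [0,58]×[0,63]: [(0, 0) (58, 0) (58, 63) (0, 63)]
2. ⊥bis P7·P0 via (34.53,20.34): [(0, 9.8756) (58, 27.4526) (58, 63) (0, 63)]  |A|=2571.4808
3. ⊥bis P7·P1 via (24.745,25.22): [(0, 40.0374) (33.4441, 20.0109) (58, 27.4526) (58, 63) (0, 63)]  |A|=2067.1131
4. ⊥bis P7·P2 via (34.635,32.805): [(0, 40.0374) (30.5309, 21.7554) (45.8503, 63) (0, 63)]  |A|=1296.0718
5. ⊥bis P7·P3 via (39.115,31.32): [(0, 40.0374) (30.5309, 21.7554) (45.8503, 63) (0, 63)]  |A|=1296.0718
6. ⊥bis P7·P4 via (40.765,39.915): [(0, 40.0374) (30.5309, 21.7554) (38.7262, 43.8198) (28.7116, 63) (0, 63)]  |A|=1131.7095
7. ⊥bis P7·P5 via (19.215,30.02): [(19.9961, 28.0637) (30.5309, 21.7554) (38.7262, 43.8198) (28.7116, 63) (6.0469, 63)]  |A|=796.5004
8. ⊥bis P7·P6 via (20.015,23.405): [(19.9961, 28.0637) (30.5309, 21.7554) (38.7262, 43.8198) (28.7116, 63) (6.0469, 63)]  |A|=796.5004
9. ⊥bis P7·P8 via (17.155,38.395): [(16.6015, 36.5656) (19.9961, 28.0637) (30.5309, 21.7554) (38.7262, 43.8198) (28.7116, 63) (24.5994, 63)]  |A|=551.2881
10. ⊥bis P7·P9 via (25.495,46.42): [(18.775, 43.7494) (16.6015, 36.5656) (19.9961, 28.0637) (30.5309, 21.7554) (38.7262, 43.8198) (35.3281, 50.3278)]  |A|=385.0618
11. canonical 6-gon: [(18.775, 43.7494) (16.6015, 36.5656) (19.9961, 28.0637) (30.5309, 21.7554) (38.7262, 43.8198) (35.3281, 50.3278)]
12. shoelace: 385.0618

Area of P7's cell: 385.0618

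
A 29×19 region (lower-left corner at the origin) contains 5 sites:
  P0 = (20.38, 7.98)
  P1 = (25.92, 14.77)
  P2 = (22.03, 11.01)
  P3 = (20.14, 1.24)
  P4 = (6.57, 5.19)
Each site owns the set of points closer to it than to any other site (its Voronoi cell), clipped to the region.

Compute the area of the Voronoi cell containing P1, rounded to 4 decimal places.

1. box [0,29]×[0,19]: [(0, 0) (29, 0) (29, 19) (0, 19)]
2. ⊥bis P1·P0 via (23.15,11.375): [(29, 6.602) (29, 19) (13.8046, 19)]  |A|=94.1969
3. ⊥bis P1·P2 via (23.975,12.89): [(29, 7.6913) (29, 19) (18.0692, 19)]  |A|=61.8068
4. ⊥bis P1·P3 via (23.03,8.005): [(29, 7.6913) (29, 19) (18.0692, 19)]  |A|=61.8068
5. ⊥bis P1·P4 via (16.245,9.98): [(29, 7.6913) (29, 19) (18.0692, 19)]  |A|=61.8068
6. canonical 3-gon: [(29, 7.6913) (29, 19) (18.0692, 19)]
7. shoelace: 61.8068

Area of P1's cell: 61.8068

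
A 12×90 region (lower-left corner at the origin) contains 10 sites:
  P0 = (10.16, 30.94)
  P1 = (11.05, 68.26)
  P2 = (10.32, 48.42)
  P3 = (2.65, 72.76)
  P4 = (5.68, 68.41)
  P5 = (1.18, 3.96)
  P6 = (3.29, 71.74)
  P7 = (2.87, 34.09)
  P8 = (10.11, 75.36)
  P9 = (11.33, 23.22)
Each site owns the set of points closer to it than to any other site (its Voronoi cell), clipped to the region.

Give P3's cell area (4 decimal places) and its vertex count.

Area of P3's cell: 68.1025 (4 vertices)

1. box [0,12]×[0,90]: [(0, 0) (12, 0) (12, 90) (0, 90)]
2. ⊥bis P3·P0 via (6.405,51.85): [(0, 50.6998) (12, 52.8547) (12, 90) (0, 90)]  |A|=458.6728
3. ⊥bis P3·P1 via (6.85,70.51): [(0, 57.7233) (12, 80.1233) (12, 90) (0, 90)]  |A|=252.92
4. ⊥bis P3·P2 via (6.485,60.59): [(0, 58.5465) (0.5305, 58.7136) (12, 80.1233) (12, 90) (0, 90)]  |A|=252.7017
5. ⊥bis P3·P4 via (4.165,70.585): [(0, 67.6839) (8.5124, 73.6132) (12, 80.1233) (12, 90) (0, 90)]  |A|=210.5258
6. ⊥bis P3·P5 via (1.915,38.36): [(0, 67.6839) (8.5124, 73.6132) (12, 80.1233) (12, 90) (0, 90)]  |A|=210.5258
7. ⊥bis P3·P6 via (2.97,72.25): [(0, 70.3865) (10.2187, 76.7982) (12, 80.1233) (12, 90) (0, 90)]  |A|=188.2198
8. ⊥bis P3·P7 via (2.76,53.425): [(0, 70.3865) (10.2187, 76.7982) (12, 80.1233) (12, 90) (0, 90)]  |A|=188.2198
9. ⊥bis P3·P8 via (6.38,74.06): [(0, 70.3865) (6.2857, 74.3305) (0.8245, 90) (0, 90)]  |A|=68.1025
10. ⊥bis P3·P9 via (6.99,47.99): [(0, 70.3865) (6.2857, 74.3305) (0.8245, 90) (0, 90)]  |A|=68.1025
11. canonical 4-gon: [(0, 70.3865) (6.2857, 74.3305) (0.8245, 90) (0, 90)]
12. shoelace: 68.1025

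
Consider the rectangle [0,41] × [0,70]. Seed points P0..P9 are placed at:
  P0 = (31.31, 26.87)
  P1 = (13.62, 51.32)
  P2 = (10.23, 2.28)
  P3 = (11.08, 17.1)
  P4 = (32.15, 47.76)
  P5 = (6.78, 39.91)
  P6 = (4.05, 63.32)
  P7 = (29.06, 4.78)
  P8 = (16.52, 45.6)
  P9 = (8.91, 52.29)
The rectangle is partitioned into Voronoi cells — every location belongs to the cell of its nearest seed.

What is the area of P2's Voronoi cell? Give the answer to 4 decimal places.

1. box [0,41]×[0,70]: [(0, 0) (41, 0) (41, 70) (0, 70)]
2. ⊥bis P2·P0 via (20.77,14.575): [(0, 32.3803) (0, 0) (37.7719, 0)]  |A|=611.5316
3. ⊥bis P2·P1 via (11.925,26.8): [(6.0344, 27.2072) (0, 27.6243) (0, 0) (37.7719, 0)]  |A|=597.1819
4. ⊥bis P2·P3 via (10.655,9.69): [(27.6023, 8.718) (0, 10.3011) (0, 0) (37.7719, 0)]  |A|=306.8144
5. ⊥bis P2·P4 via (21.19,25.02): [(27.6023, 8.718) (0, 10.3011) (0, 0) (37.7719, 0)]  |A|=306.8144
6. ⊥bis P2·P5 via (8.505,21.095): [(27.6023, 8.718) (0, 10.3011) (0, 0) (37.7719, 0)]  |A|=306.8144
7. ⊥bis P2·P6 via (7.14,32.8): [(27.6023, 8.718) (0, 10.3011) (0, 0) (37.7719, 0)]  |A|=306.8144
8. ⊥bis P2·P7 via (19.645,3.53): [(18.8899, 9.2177) (0, 10.3011) (0, 0) (20.1137, 0)]  |A|=189.9941
9. ⊥bis P2·P8 via (13.375,23.94): [(18.8899, 9.2177) (0, 10.3011) (0, 0) (20.1137, 0)]  |A|=189.9941
10. ⊥bis P2·P9 via (9.57,27.285): [(18.8899, 9.2177) (0, 10.3011) (0, 0) (20.1137, 0)]  |A|=189.9941
11. canonical 4-gon: [(18.8899, 9.2177) (0, 10.3011) (0, 0) (20.1137, 0)]
12. shoelace: 189.9941

Area of P2's cell: 189.9941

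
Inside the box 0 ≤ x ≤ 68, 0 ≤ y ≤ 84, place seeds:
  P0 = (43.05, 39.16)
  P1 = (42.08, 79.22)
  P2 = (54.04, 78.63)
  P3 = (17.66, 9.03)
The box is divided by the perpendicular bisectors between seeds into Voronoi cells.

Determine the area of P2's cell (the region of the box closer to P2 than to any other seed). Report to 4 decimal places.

1. box [0,68]×[0,84]: [(0, 0) (68, 0) (68, 84) (0, 84)]
2. ⊥bis P2·P0 via (48.545,58.895): [(0, 72.4118) (68, 53.478) (68, 84) (0, 84)]  |A|=1431.7468
3. ⊥bis P2·P1 via (48.06,78.925): [(47.0919, 59.2996) (68, 53.478) (68, 84) (48.3104, 84)]  |A|=562.2505
4. ⊥bis P2·P3 via (35.85,43.83): [(47.0919, 59.2996) (68, 53.478) (68, 84) (48.3104, 84)]  |A|=562.2505
5. canonical 4-gon: [(47.0919, 59.2996) (68, 53.478) (68, 84) (48.3104, 84)]
6. shoelace: 562.2505

Area of P2's cell: 562.2505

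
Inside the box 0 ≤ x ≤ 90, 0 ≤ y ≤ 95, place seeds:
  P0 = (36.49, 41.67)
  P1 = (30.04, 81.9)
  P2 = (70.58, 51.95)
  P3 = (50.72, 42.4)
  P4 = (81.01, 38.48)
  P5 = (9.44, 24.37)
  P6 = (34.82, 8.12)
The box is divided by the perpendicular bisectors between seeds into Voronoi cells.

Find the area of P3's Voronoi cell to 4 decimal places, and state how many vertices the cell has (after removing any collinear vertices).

Area of P3's cell: 781.4863 (5 vertices)

1. box [0,90]×[0,95]: [(0, 0) (90, 0) (90, 95) (0, 95)]
2. ⊥bis P3·P0 via (43.605,42.035): [(45.7614, 0) (90, 0) (90, 95) (40.8879, 95)]  |A|=4434.1587
3. ⊥bis P3·P1 via (40.38,62.15): [(42.5157, 63.2682) (45.7614, 0) (90, 0) (90, 88.1283)]  |A|=3491.8002
4. ⊥bis P3·P2 via (60.65,47.175): [(50.8206, 67.6161) (42.5157, 63.2682) (45.7614, 0) (83.3349, 0)]  |A|=1540.057
5. ⊥bis P3·P4 via (65.865,40.44): [(65.4459, 37.2015) (50.8206, 67.6161) (42.5157, 63.2682) (45.7614, 0) (60.6314, 0)]  |A|=1117.7557
6. ⊥bis P3·P5 via (30.08,33.385): [(65.4459, 37.2015) (50.8206, 67.6161) (42.5157, 63.2682) (45.7614, 0) (60.6314, 0)]  |A|=1117.7557
7. ⊥bis P3·P6 via (42.77,25.26): [(62.7039, 16.0141) (65.4459, 37.2015) (50.8206, 67.6161) (42.5157, 63.2682) (44.5069, 24.4544)]  |A|=781.4863
8. canonical 5-gon: [(62.7039, 16.0141) (65.4459, 37.2015) (50.8206, 67.6161) (42.5157, 63.2682) (44.5069, 24.4544)]
9. shoelace: 781.4863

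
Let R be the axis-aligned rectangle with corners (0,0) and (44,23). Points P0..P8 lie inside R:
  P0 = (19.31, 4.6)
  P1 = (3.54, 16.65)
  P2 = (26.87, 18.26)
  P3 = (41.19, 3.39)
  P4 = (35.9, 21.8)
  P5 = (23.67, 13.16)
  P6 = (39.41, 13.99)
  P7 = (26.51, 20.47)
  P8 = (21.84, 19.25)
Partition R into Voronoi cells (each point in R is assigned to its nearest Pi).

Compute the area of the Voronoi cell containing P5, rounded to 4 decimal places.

Area of P5's cell: 112.6916

1. box [0,44]×[0,23]: [(0, 0) (44, 0) (44, 23) (0, 23)]
2. ⊥bis P5·P0 via (21.49,8.88): [(0, 19.8258) (38.9241, 0) (44, 0) (44, 23) (0, 23)]  |A|=626.1482
3. ⊥bis P5·P1 via (13.605,14.905): [(13.285, 13.0592) (38.9241, 0) (44, 0) (44, 23) (15.0085, 23)]  |A|=530.4658
4. ⊥bis P5·P2 via (25.27,15.71): [(14.8753, 22.2321) (13.285, 13.0592) (38.9241, 0) (44, 0) (44, 3.9578)]  |A|=242.0369
5. ⊥bis P5·P3 via (32.43,8.275): [(33.6455, 10.4548) (14.8753, 22.2321) (13.285, 13.0592) (30.2728, 4.4065)]  |A|=161.4189
6. ⊥bis P5·P4 via (29.785,17.48): [(33.6455, 10.4548) (14.8753, 22.2321) (13.285, 13.0592) (30.2728, 4.4065)]  |A|=161.4189
7. ⊥bis P5·P6 via (31.54,13.575): [(31.8722, 7.2748) (31.6381, 11.7143) (14.8753, 22.2321) (13.285, 13.0592) (30.2728, 4.4065)]  |A|=157.1103
8. ⊥bis P5·P7 via (25.09,16.815): [(31.8722, 7.2748) (31.6381, 11.7143) (20.9381, 18.428) (14.64, 20.8749) (13.285, 13.0592) (30.2728, 4.4065)]  |A|=152.5484
9. ⊥bis P5·P8 via (22.755,16.205): [(31.8722, 7.2748) (31.6381, 11.7143) (23.9221, 16.5557) (13.3399, 13.3758) (13.285, 13.0592) (30.2728, 4.4065)]  |A|=112.6916
10. canonical 6-gon: [(31.8722, 7.2748) (31.6381, 11.7143) (23.9221, 16.5557) (13.3399, 13.3758) (13.285, 13.0592) (30.2728, 4.4065)]
11. shoelace: 112.6916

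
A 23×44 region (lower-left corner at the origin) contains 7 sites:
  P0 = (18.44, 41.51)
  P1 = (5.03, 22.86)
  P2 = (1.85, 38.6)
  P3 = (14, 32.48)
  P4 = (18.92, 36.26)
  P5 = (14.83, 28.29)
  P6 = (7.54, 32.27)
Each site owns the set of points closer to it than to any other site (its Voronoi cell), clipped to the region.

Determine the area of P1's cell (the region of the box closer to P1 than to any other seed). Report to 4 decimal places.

1. box [0,23]×[0,44]: [(0, 0) (23, 0) (23, 44) (0, 44)]
2. ⊥bis P1·P0 via (11.735,32.185): [(0, 40.6229) (0, 0) (23, 0) (23, 24.0851)]  |A|=744.1414
3. ⊥bis P1·P2 via (3.44,30.73): [(11.4952, 32.3574) (0, 30.035) (0, 0) (23, 0) (23, 24.0851)]  |A|=683.2865
4. ⊥bis P1·P3 via (9.515,27.67): [(5.7358, 31.1938) (0, 30.035) (0, 0) (23, 0) (23, 15.0961)]  |A|=575.1781
5. ⊥bis P1·P4 via (11.975,29.56): [(5.7358, 31.1938) (0, 30.035) (0, 0) (23, 0) (23, 15.0961)]  |A|=575.1781
6. ⊥bis P1·P5 via (9.93,25.575): [(7.972, 29.1087) (5.7358, 31.1938) (0, 30.035) (0, 0) (23, 0) (23, 1.9864)]  |A|=476.6718
7. ⊥bis P1·P6 via (6.285,27.565): [(9.2683, 26.7692) (0, 29.2414) (0, 0) (23, 0) (23, 1.9864)]  |A|=456.9939
8. canonical 5-gon: [(9.2683, 26.7692) (0, 29.2414) (0, 0) (23, 0) (23, 1.9864)]
9. shoelace: 456.9939

Area of P1's cell: 456.9939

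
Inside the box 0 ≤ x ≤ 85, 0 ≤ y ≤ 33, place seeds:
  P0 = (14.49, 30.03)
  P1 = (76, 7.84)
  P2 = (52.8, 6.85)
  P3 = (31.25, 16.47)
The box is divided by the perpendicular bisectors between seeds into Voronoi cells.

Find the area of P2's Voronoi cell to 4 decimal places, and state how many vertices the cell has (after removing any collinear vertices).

Area of P2's cell: 654.1834 (4 vertices)

1. box [0,85]×[0,33]: [(0, 0) (85, 0) (85, 33) (0, 33)]
2. ⊥bis P2·P0 via (33.645,18.44): [(22.4876, 0) (85, 0) (85, 33) (42.4547, 33)]  |A|=1733.4512
3. ⊥bis P2·P1 via (64.4,7.345): [(22.4876, 0) (64.7134, 0) (63.3052, 33) (42.4547, 33)]  |A|=1040.7592
4. ⊥bis P2·P3 via (42.025,11.66): [(36.8199, 0) (64.7134, 0) (63.3052, 33) (51.5513, 33)]  |A|=654.1834
5. canonical 4-gon: [(36.8199, 0) (64.7134, 0) (63.3052, 33) (51.5513, 33)]
6. shoelace: 654.1834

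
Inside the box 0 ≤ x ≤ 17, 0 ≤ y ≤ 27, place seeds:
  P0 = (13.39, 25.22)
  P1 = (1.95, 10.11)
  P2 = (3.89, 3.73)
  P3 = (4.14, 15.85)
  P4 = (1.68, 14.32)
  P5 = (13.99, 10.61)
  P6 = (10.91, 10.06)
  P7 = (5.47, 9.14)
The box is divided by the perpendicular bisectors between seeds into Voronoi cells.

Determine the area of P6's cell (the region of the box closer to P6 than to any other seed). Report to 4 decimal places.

Area of P6's cell: 56.9997

1. box [0,17]×[0,27]: [(0, 0) (17, 0) (17, 27) (0, 27)]
2. ⊥bis P6·P0 via (12.15,17.64): [(0, 19.6276) (0, 0) (17, 0) (17, 16.8466)]  |A|=310.0307
3. ⊥bis P6·P1 via (6.43,10.085): [(6.4773, 18.568) (6.3737, 0) (17, 0) (17, 16.8466)]  |A|=187.2898
4. ⊥bis P6·P2 via (7.4,6.895): [(6.4773, 18.568) (6.4183, 7.9837) (13.6173, 0) (17, 0) (17, 16.8466)]  |A|=158.3744
5. ⊥bis P6·P3 via (7.525,12.955): [(11.6077, 17.7287) (6.4389, 11.6851) (6.4183, 7.9837) (13.6173, 0) (17, 0) (17, 16.8466)]  |A|=140.7025
6. ⊥bis P6·P4 via (6.295,12.19): [(11.6077, 17.7287) (6.4389, 11.6851) (6.4183, 7.9837) (13.6173, 0) (17, 0) (17, 16.8466)]  |A|=140.7025
7. ⊥bis P6·P5 via (12.45,10.335): [(11.2123, 17.2664) (6.4389, 11.6851) (6.4183, 7.9837) (13.6173, 0) (14.2955, 0)]  |A|=67.1815
8. ⊥bis P6·P7 via (8.19,9.6): [(11.2123, 17.2664) (7.6065, 13.0503) (8.9354, 5.1922) (13.6173, 0) (14.2955, 0)]  |A|=56.9997
9. canonical 5-gon: [(11.2123, 17.2664) (7.6065, 13.0503) (8.9354, 5.1922) (13.6173, 0) (14.2955, 0)]
10. shoelace: 56.9997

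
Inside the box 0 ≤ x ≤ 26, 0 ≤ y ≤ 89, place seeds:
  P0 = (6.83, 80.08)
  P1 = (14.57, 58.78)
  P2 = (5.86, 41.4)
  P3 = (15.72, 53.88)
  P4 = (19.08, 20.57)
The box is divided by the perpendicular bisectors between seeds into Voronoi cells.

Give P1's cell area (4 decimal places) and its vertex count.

1. box [0,26]×[0,89]: [(0, 0) (26, 0) (26, 89) (0, 89)]
2. ⊥bis P1·P0 via (10.7,69.43): [(0, 65.5418) (0, 0) (26, 0) (26, 74.9897)]  |A|=1826.9101
3. ⊥bis P1·P2 via (10.215,50.09): [(0, 65.5418) (0, 55.2093) (26, 42.1793) (26, 74.9897)]  |A|=560.8585
4. ⊥bis P1·P3 via (15.145,56.33): [(0, 65.5418) (0, 55.2093) (3.3073, 53.5518) (26, 58.8776) (26, 74.9897)]  |A|=371.3945
5. ⊥bis P1·P4 via (16.825,39.675): [(0, 65.5418) (0, 55.2093) (3.3073, 53.5518) (26, 58.8776) (26, 74.9897)]  |A|=371.3945
6. canonical 5-gon: [(0, 65.5418) (0, 55.2093) (3.3073, 53.5518) (26, 58.8776) (26, 74.9897)]
7. shoelace: 371.3945

Area of P1's cell: 371.3945 (5 vertices)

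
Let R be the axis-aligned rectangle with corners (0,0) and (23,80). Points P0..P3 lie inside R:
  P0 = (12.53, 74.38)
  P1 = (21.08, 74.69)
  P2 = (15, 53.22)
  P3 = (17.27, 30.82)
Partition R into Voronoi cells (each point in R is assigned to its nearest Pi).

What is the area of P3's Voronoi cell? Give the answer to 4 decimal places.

Area of P3's cell: 955.6567

1. box [0,23]×[0,80]: [(0, 0) (23, 0) (23, 80) (0, 80)]
2. ⊥bis P3·P0 via (14.9,52.6): [(0, 50.9787) (0, 0) (23, 0) (23, 53.4814)]  |A|=1201.2906
3. ⊥bis P3·P1 via (19.175,52.755): [(17.5897, 52.8927) (0, 50.9787) (0, 0) (23, 0) (23, 52.4228)]  |A|=1198.427
4. ⊥bis P3·P2 via (16.135,42.02): [(0, 40.3849) (0, 0) (23, 0) (23, 42.7157)]  |A|=955.6567
5. canonical 4-gon: [(0, 40.3849) (0, 0) (23, 0) (23, 42.7157)]
6. shoelace: 955.6567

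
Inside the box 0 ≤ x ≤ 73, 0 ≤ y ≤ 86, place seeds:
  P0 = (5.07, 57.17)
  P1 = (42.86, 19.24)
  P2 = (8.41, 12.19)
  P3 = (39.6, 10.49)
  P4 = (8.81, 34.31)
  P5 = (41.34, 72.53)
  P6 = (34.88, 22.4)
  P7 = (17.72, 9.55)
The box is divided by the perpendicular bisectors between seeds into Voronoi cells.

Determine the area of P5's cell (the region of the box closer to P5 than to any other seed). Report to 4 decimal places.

1. box [0,73]×[0,86]: [(0, 0) (73, 0) (73, 86) (0, 86)]
2. ⊥bis P5·P0 via (23.205,64.85): [(50.6684, 0) (73, 0) (73, 86) (14.2482, 86)]  |A|=3486.589
3. ⊥bis P5·P1 via (42.1,45.885): [(31.3662, 45.5788) (73, 46.7664) (73, 86) (14.2482, 86)]  |A|=2004.1321
4. ⊥bis P5·P2 via (24.875,42.36): [(31.3662, 45.5788) (73, 46.7664) (73, 86) (14.2482, 86)]  |A|=2004.1321
5. ⊥bis P5·P3 via (40.47,41.51): [(31.3662, 45.5788) (73, 46.7664) (73, 86) (14.2482, 86)]  |A|=2004.1321
6. ⊥bis P5·P4 via (25.075,53.42): [(29.7196, 49.4668) (34.193, 45.6595) (73, 46.7664) (73, 86) (14.2482, 86)]  |A|=1998.5703
7. ⊥bis P5·P6 via (38.11,47.465): [(29.7196, 49.4668) (30.9943, 48.382) (48.872, 46.0782) (73, 46.7664) (73, 86) (14.2482, 86)]  |A|=1977.9189
8. ⊥bis P5·P7 via (29.53,41.04): [(29.7196, 49.4668) (30.9943, 48.382) (48.872, 46.0782) (73, 46.7664) (73, 86) (14.2482, 86)]  |A|=1977.9189
9. canonical 6-gon: [(29.7196, 49.4668) (30.9943, 48.382) (48.872, 46.0782) (73, 46.7664) (73, 86) (14.2482, 86)]
10. shoelace: 1977.9189

Area of P5's cell: 1977.9189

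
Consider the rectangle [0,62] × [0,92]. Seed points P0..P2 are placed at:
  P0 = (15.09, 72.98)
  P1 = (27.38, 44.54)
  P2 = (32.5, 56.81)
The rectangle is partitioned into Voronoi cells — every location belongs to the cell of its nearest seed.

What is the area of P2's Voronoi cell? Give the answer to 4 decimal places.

Area of P2's cell: 1489.6833

1. box [0,62]×[0,92]: [(0, 0) (62, 0) (62, 92) (0, 92)]
2. ⊥bis P2·P0 via (23.795,64.895): [(0, 39.2753) (0, 0) (62, 0) (62, 92) (48.9695, 92)]  |A|=4413.0486
3. ⊥bis P2·P1 via (29.94,50.675): [(15.993, 56.4948) (62, 37.2971) (62, 92) (48.9695, 92)]  |A|=1489.6833
4. canonical 4-gon: [(15.993, 56.4948) (62, 37.2971) (62, 92) (48.9695, 92)]
5. shoelace: 1489.6833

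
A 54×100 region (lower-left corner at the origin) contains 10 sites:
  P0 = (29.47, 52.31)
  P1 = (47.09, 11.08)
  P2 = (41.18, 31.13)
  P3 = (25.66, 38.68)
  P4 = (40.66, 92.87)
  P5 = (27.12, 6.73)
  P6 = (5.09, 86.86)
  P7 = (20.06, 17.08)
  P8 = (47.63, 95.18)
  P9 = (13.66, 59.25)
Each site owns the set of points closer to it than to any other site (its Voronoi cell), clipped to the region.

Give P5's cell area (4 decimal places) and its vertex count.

1. box [0,54]×[0,100]: [(0, 0) (54, 0) (54, 100) (0, 100)]
2. ⊥bis P5·P0 via (28.295,29.52): [(0, 30.9788) (0, 0) (54, 0) (54, 28.1947)]  |A|=1597.6854
3. ⊥bis P5·P1 via (37.105,8.905): [(32.6636, 29.2948) (0, 30.9788) (0, 0) (39.0447, 0)]  |A|=1077.8428
4. ⊥bis P5·P2 via (34.15,18.93): [(35.032, 18.4218) (14.5413, 30.2291) (0, 30.9788) (0, 0) (39.0447, 0)]  |A|=980.4276
5. ⊥bis P5·P3 via (26.39,22.705): [(35.032, 18.4218) (27.51, 22.7562) (0, 21.4991) (0, 0) (39.0447, 0)]  |A|=800.5621
6. ⊥bis P5·P4 via (33.89,49.8): [(35.032, 18.4218) (27.51, 22.7562) (0, 21.4991) (0, 0) (39.0447, 0)]  |A|=800.5621
7. ⊥bis P5·P6 via (16.105,46.795): [(35.032, 18.4218) (27.51, 22.7562) (0, 21.4991) (0, 0) (39.0447, 0)]  |A|=800.5621
8. ⊥bis P5·P7 via (23.59,11.905): [(35.032, 18.4218) (34.0083, 19.0116) (6.1372, 0) (39.0447, 0)]  |A|=321.0581
9. ⊥bis P5·P8 via (37.375,50.955): [(35.032, 18.4218) (34.0083, 19.0116) (6.1372, 0) (39.0447, 0)]  |A|=321.0581
10. ⊥bis P5·P9 via (20.39,32.99): [(35.032, 18.4218) (34.0083, 19.0116) (6.1372, 0) (39.0447, 0)]  |A|=321.0581
11. canonical 4-gon: [(35.032, 18.4218) (34.0083, 19.0116) (6.1372, 0) (39.0447, 0)]
12. shoelace: 321.0581

Area of P5's cell: 321.0581 (4 vertices)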